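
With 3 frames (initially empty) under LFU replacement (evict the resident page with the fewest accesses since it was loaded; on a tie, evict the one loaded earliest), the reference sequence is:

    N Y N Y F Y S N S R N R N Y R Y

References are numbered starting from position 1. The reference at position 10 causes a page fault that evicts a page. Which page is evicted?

S

pos 1: N: miss, frames {N}
pos 2: Y: miss, frames {N,Y}
pos 3: N: hit
pos 4: Y: hit
pos 5: F: miss, frames {N,Y,F}
pos 6: Y: hit
pos 7: S: miss, evict F, frames {N,Y,S}
pos 8: N: hit
pos 9: S: hit
pos 10: R: miss, evict S, frames {N,Y,R}
At position 10, page S is evicted.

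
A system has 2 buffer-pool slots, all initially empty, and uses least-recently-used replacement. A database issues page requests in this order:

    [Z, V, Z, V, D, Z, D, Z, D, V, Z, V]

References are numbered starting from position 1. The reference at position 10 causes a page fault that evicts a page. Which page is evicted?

Z

pos 1: Z → fault, frames (Z)
pos 2: V → fault, frames (Z V)
pos 3: Z → hit
pos 4: V → hit
pos 5: D → fault, evict Z, frames (V D)
pos 6: Z → fault, evict V, frames (D Z)
pos 7: D → hit
pos 8: Z → hit
pos 9: D → hit
pos 10: V → fault, evict Z, frames (D V)
At position 10, page Z is evicted.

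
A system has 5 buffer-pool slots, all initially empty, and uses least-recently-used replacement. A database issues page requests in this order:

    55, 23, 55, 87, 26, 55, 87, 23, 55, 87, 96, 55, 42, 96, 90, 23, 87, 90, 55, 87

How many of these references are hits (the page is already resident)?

10

55 → miss, frames [55]
23 → miss, frames [55, 23]
55 → hit
87 → miss, frames [23, 55, 87]
26 → miss, frames [23, 55, 87, 26]
55 → hit
87 → hit
23 → hit
55 → hit
87 → hit
96 → miss, frames [26, 23, 55, 87, 96]
55 → hit
42 → miss, evict 26, frames [23, 87, 96, 55, 42]
96 → hit
90 → miss, evict 23, frames [87, 55, 42, 96, 90]
23 → miss, evict 87, frames [55, 42, 96, 90, 23]
87 → miss, evict 55, frames [42, 96, 90, 23, 87]
90 → hit
55 → miss, evict 42, frames [96, 23, 87, 90, 55]
87 → hit
Hits: 10.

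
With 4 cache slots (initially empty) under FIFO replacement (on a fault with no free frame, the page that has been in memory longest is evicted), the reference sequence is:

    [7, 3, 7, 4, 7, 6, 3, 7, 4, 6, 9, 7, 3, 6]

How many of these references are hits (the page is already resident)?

7 → miss, frames {7}
3 → miss, frames {7,3}
7 → hit
4 → miss, frames {7,3,4}
7 → hit
6 → miss, frames {7,3,4,6}
3 → hit
7 → hit
4 → hit
6 → hit
9 → miss, evict 7, frames {3,4,6,9}
7 → miss, evict 3, frames {4,6,9,7}
3 → miss, evict 4, frames {6,9,7,3}
6 → hit
Hits: 7.

7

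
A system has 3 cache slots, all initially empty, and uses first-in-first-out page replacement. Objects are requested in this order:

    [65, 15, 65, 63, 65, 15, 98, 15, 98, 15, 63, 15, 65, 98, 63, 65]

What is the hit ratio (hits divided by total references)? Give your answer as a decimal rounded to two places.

0.69

65 → miss, frames [65]
15 → miss, frames [65, 15]
65 → hit
63 → miss, frames [65, 15, 63]
65 → hit
15 → hit
98 → miss, evict 65, frames [15, 63, 98]
15 → hit
98 → hit
15 → hit
63 → hit
15 → hit
65 → miss, evict 15, frames [63, 98, 65]
98 → hit
63 → hit
65 → hit
Hits: 11 of 16 references → 11/16 = 0.6875.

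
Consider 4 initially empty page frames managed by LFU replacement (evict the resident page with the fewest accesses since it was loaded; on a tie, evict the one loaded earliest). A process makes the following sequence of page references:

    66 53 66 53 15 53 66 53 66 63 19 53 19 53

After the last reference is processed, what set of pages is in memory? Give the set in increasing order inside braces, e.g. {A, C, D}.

66 -> miss, frames (66)
53 -> miss, frames (66 53)
66 -> hit
53 -> hit
15 -> miss, frames (66 53 15)
53 -> hit
66 -> hit
53 -> hit
66 -> hit
63 -> miss, frames (66 53 15 63)
19 -> miss, evict 15, frames (66 53 63 19)
53 -> hit
19 -> hit
53 -> hit

{19, 53, 63, 66}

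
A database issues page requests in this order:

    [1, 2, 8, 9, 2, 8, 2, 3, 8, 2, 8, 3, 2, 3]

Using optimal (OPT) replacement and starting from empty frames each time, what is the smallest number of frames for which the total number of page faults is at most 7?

3

f=1: 14 faults
f=2: 8 faults
f=3: 5 faults
f=4: 5 faults
f=5: 5 faults
Smallest f with faults ≤ 7 is 3.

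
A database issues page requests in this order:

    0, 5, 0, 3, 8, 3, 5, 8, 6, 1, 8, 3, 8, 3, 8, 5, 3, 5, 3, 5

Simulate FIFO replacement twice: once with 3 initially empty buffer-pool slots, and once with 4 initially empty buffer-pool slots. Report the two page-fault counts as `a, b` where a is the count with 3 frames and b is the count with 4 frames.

3 frames: F F . F F . . . F F . F F . . F . . . . → 9 faults.
4 frames: F F . F F . . . F F . . . . . F F . . . → 8 faults.
8 < 9: adding a frame reduced faults, as is typical.

9, 8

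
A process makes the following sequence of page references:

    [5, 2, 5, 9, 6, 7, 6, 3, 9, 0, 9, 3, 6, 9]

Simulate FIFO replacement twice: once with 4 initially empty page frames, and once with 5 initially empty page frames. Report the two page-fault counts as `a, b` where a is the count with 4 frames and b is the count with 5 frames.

9, 7

4 frames: F F . F F F . F . F F . F . → 9 faults.
5 frames: F F . F F F . F . F . . . . → 7 faults.
7 < 9: adding a frame reduced faults, as is typical.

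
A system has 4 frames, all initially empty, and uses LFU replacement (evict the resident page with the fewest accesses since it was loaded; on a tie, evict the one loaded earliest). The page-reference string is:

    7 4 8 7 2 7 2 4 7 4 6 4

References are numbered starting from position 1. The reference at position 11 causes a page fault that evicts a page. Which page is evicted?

8

pos 1: 7 → miss, frames {7}
pos 2: 4 → miss, frames {7,4}
pos 3: 8 → miss, frames {7,4,8}
pos 4: 7 → hit
pos 5: 2 → miss, frames {7,4,8,2}
pos 6: 7 → hit
pos 7: 2 → hit
pos 8: 4 → hit
pos 9: 7 → hit
pos 10: 4 → hit
pos 11: 6 → miss, evict 8, frames {7,4,2,6}
At position 11, page 8 is evicted.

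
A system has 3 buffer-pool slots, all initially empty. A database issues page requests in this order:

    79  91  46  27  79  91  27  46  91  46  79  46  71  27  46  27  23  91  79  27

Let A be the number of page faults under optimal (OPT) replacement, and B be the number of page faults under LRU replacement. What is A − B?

-5

Under OPT: F F F F . . . F . . . . F F . . F . F . → 9 faults.
Under LRU: F F F F F F . F . . F . F F . . F F F F → 14 faults.
A − B = 9 − 14 = -5.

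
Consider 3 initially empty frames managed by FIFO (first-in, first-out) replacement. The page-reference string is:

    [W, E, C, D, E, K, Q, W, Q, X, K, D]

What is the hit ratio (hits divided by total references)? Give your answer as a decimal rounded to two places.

W -> miss, frames {W}
E -> miss, frames {W,E}
C -> miss, frames {W,E,C}
D -> miss, evict W, frames {E,C,D}
E -> hit
K -> miss, evict E, frames {C,D,K}
Q -> miss, evict C, frames {D,K,Q}
W -> miss, evict D, frames {K,Q,W}
Q -> hit
X -> miss, evict K, frames {Q,W,X}
K -> miss, evict Q, frames {W,X,K}
D -> miss, evict W, frames {X,K,D}
Hits: 2 of 12 references → 2/12 = 0.1667.

0.17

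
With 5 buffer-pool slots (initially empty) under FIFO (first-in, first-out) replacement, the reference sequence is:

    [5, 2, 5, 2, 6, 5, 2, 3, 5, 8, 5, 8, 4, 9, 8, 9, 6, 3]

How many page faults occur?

5: fault, frames (5)
2: fault, frames (5 2)
5: hit
2: hit
6: fault, frames (5 2 6)
5: hit
2: hit
3: fault, frames (5 2 6 3)
5: hit
8: fault, frames (5 2 6 3 8)
5: hit
8: hit
4: fault, evict 5, frames (2 6 3 8 4)
9: fault, evict 2, frames (6 3 8 4 9)
8: hit
9: hit
6: hit
3: hit
Page faults: 7.

7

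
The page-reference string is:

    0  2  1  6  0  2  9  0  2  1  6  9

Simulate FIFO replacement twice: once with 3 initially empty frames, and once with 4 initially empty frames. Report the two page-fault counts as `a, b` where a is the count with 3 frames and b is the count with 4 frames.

3 frames: F F F F F F F . . F F . → 9 faults.
4 frames: F F F F . . F F F F F F → 10 faults.
10 > 9: adding a frame increased faults — Belady's anomaly.

9, 10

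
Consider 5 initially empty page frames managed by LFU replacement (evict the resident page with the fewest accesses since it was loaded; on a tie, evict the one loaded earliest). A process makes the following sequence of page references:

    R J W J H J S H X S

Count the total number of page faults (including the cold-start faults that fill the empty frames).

R → miss, frames [R]
J → miss, frames [R, J]
W → miss, frames [R, J, W]
J → hit
H → miss, frames [R, J, W, H]
J → hit
S → miss, frames [R, J, W, H, S]
H → hit
X → miss, evict R, frames [J, W, H, S, X]
S → hit
Page faults: 6.

6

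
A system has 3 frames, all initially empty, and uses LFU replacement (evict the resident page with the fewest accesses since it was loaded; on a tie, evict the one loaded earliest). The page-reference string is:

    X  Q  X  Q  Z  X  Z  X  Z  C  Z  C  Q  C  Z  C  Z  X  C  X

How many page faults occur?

6

X -> miss, frames (X)
Q -> miss, frames (X Q)
X -> hit
Q -> hit
Z -> miss, frames (X Q Z)
X -> hit
Z -> hit
X -> hit
Z -> hit
C -> miss, evict Q, frames (X Z C)
Z -> hit
C -> hit
Q -> miss, evict C, frames (X Z Q)
C -> miss, evict Q, frames (X Z C)
Z -> hit
C -> hit
Z -> hit
X -> hit
C -> hit
X -> hit
Page faults: 6.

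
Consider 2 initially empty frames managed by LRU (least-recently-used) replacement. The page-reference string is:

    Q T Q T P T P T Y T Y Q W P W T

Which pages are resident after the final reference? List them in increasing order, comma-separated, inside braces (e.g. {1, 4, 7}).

{T, W}

Q -> fault, frames {Q}
T -> fault, frames {Q,T}
Q -> hit
T -> hit
P -> fault, evict Q, frames {T,P}
T -> hit
P -> hit
T -> hit
Y -> fault, evict P, frames {T,Y}
T -> hit
Y -> hit
Q -> fault, evict T, frames {Y,Q}
W -> fault, evict Y, frames {Q,W}
P -> fault, evict Q, frames {W,P}
W -> hit
T -> fault, evict P, frames {W,T}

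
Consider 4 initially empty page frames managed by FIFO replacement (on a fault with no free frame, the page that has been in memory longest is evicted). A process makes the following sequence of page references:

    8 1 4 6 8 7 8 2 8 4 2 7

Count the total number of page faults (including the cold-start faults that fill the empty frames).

8: fault, frames [8]
1: fault, frames [8, 1]
4: fault, frames [8, 1, 4]
6: fault, frames [8, 1, 4, 6]
8: hit
7: fault, evict 8, frames [1, 4, 6, 7]
8: fault, evict 1, frames [4, 6, 7, 8]
2: fault, evict 4, frames [6, 7, 8, 2]
8: hit
4: fault, evict 6, frames [7, 8, 2, 4]
2: hit
7: hit
Page faults: 8.

8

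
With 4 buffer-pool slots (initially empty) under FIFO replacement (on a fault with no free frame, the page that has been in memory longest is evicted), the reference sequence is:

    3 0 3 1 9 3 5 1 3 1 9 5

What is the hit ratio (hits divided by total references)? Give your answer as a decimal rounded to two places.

3 -> miss, frames [3]
0 -> miss, frames [3, 0]
3 -> hit
1 -> miss, frames [3, 0, 1]
9 -> miss, frames [3, 0, 1, 9]
3 -> hit
5 -> miss, evict 3, frames [0, 1, 9, 5]
1 -> hit
3 -> miss, evict 0, frames [1, 9, 5, 3]
1 -> hit
9 -> hit
5 -> hit
Hits: 6 of 12 references → 6/12 = 0.5000.

0.50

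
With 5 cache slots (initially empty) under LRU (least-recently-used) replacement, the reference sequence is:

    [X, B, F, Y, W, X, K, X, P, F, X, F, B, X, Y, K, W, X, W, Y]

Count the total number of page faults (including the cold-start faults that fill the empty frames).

12

X -> miss, frames {X}
B -> miss, frames {X,B}
F -> miss, frames {X,B,F}
Y -> miss, frames {X,B,F,Y}
W -> miss, frames {X,B,F,Y,W}
X -> hit
K -> miss, evict B, frames {F,Y,W,X,K}
X -> hit
P -> miss, evict F, frames {Y,W,K,X,P}
F -> miss, evict Y, frames {W,K,X,P,F}
X -> hit
F -> hit
B -> miss, evict W, frames {K,P,X,F,B}
X -> hit
Y -> miss, evict K, frames {P,F,B,X,Y}
K -> miss, evict P, frames {F,B,X,Y,K}
W -> miss, evict F, frames {B,X,Y,K,W}
X -> hit
W -> hit
Y -> hit
Page faults: 12.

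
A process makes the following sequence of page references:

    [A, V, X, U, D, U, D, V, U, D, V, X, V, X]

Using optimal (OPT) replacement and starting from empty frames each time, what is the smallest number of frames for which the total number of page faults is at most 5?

f=1: 14 faults
f=2: 8 faults
f=3: 6 faults
f=4: 5 faults
f=5: 5 faults
Smallest f with faults ≤ 5 is 4.

4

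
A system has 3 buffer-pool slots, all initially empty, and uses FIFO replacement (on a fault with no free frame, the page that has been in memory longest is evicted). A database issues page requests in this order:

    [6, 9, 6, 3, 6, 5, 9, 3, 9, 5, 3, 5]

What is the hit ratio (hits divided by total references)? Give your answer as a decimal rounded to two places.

6 → fault, frames (6)
9 → fault, frames (6 9)
6 → hit
3 → fault, frames (6 9 3)
6 → hit
5 → fault, evict 6, frames (9 3 5)
9 → hit
3 → hit
9 → hit
5 → hit
3 → hit
5 → hit
Hits: 8 of 12 references → 8/12 = 0.6667.

0.67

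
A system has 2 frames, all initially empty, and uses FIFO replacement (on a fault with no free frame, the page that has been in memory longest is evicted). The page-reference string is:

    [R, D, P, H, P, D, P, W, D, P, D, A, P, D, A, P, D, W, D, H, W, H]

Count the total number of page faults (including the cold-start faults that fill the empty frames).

16

R → fault, frames {R}
D → fault, frames {R,D}
P → fault, evict R, frames {D,P}
H → fault, evict D, frames {P,H}
P → hit
D → fault, evict P, frames {H,D}
P → fault, evict H, frames {D,P}
W → fault, evict D, frames {P,W}
D → fault, evict P, frames {W,D}
P → fault, evict W, frames {D,P}
D → hit
A → fault, evict D, frames {P,A}
P → hit
D → fault, evict P, frames {A,D}
A → hit
P → fault, evict A, frames {D,P}
D → hit
W → fault, evict D, frames {P,W}
D → fault, evict P, frames {W,D}
H → fault, evict W, frames {D,H}
W → fault, evict D, frames {H,W}
H → hit
Page faults: 16.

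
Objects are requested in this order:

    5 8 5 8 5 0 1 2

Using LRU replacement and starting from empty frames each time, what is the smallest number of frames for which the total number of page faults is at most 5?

f=1: 8 faults
f=2: 5 faults
f=3: 5 faults
f=4: 5 faults
f=5: 5 faults
Smallest f with faults ≤ 5 is 2.

2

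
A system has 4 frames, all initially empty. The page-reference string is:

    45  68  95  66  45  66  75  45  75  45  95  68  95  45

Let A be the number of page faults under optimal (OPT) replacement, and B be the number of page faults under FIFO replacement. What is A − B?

Under OPT: F F F F . . F . . . . . . . → 5 faults.
Under FIFO: F F F F . . F F . . . F F . → 8 faults.
A − B = 5 − 8 = -3.

-3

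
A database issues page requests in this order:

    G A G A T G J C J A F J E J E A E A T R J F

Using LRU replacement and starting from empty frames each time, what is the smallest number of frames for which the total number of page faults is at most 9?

6

f=1: 22 faults
f=2: 15 faults
f=3: 13 faults
f=4: 12 faults
f=5: 10 faults
f=6: 9 faults
f=7: 8 faults
f=8: 8 faults
Smallest f with faults ≤ 9 is 6.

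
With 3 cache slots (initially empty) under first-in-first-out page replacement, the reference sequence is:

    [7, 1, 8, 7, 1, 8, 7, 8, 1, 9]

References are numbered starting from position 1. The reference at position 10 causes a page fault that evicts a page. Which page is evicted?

pos 1: 7 -> miss, frames {7}
pos 2: 1 -> miss, frames {7,1}
pos 3: 8 -> miss, frames {7,1,8}
pos 4: 7 -> hit
pos 5: 1 -> hit
pos 6: 8 -> hit
pos 7: 7 -> hit
pos 8: 8 -> hit
pos 9: 1 -> hit
pos 10: 9 -> miss, evict 7, frames {1,8,9}
At position 10, page 7 is evicted.

7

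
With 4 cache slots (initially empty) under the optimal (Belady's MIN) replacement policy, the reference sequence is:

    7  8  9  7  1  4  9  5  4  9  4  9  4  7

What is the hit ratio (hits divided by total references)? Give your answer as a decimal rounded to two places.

0.57

7: fault, frames (7)
8: fault, frames (7 8)
9: fault, frames (7 8 9)
7: hit
1: fault, frames (7 8 9 1)
4: fault, evict 1, frames (7 8 9 4)
9: hit
5: fault, evict 8, frames (7 9 4 5)
4: hit
9: hit
4: hit
9: hit
4: hit
7: hit
Hits: 8 of 14 references → 8/14 = 0.5714.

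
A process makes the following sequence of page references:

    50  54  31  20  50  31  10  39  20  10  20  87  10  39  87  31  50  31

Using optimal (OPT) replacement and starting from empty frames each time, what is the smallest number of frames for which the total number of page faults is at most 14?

f=1: 18 faults
f=2: 12 faults
f=3: 9 faults
f=4: 8 faults
f=5: 7 faults
f=6: 7 faults
f=7: 7 faults
Smallest f with faults ≤ 14 is 2.

2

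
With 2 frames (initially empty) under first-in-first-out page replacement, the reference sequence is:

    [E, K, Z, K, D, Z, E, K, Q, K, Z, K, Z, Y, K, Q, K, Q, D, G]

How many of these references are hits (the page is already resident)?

6

E: fault, frames {E}
K: fault, frames {E,K}
Z: fault, evict E, frames {K,Z}
K: hit
D: fault, evict K, frames {Z,D}
Z: hit
E: fault, evict Z, frames {D,E}
K: fault, evict D, frames {E,K}
Q: fault, evict E, frames {K,Q}
K: hit
Z: fault, evict K, frames {Q,Z}
K: fault, evict Q, frames {Z,K}
Z: hit
Y: fault, evict Z, frames {K,Y}
K: hit
Q: fault, evict K, frames {Y,Q}
K: fault, evict Y, frames {Q,K}
Q: hit
D: fault, evict Q, frames {K,D}
G: fault, evict K, frames {D,G}
Hits: 6.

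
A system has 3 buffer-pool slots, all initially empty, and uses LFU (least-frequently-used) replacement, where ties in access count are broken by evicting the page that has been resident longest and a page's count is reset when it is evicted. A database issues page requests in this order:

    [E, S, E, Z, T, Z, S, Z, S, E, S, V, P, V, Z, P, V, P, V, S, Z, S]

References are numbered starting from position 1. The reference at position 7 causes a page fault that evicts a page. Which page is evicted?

T

pos 1: E → miss, frames {E}
pos 2: S → miss, frames {E,S}
pos 3: E → hit
pos 4: Z → miss, frames {E,S,Z}
pos 5: T → miss, evict S, frames {E,Z,T}
pos 6: Z → hit
pos 7: S → miss, evict T, frames {E,Z,S}
At position 7, page T is evicted.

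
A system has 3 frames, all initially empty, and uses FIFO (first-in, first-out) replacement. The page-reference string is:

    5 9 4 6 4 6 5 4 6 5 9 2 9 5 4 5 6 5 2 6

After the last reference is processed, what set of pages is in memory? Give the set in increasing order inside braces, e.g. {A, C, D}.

5: fault, frames (5)
9: fault, frames (5 9)
4: fault, frames (5 9 4)
6: fault, evict 5, frames (9 4 6)
4: hit
6: hit
5: fault, evict 9, frames (4 6 5)
4: hit
6: hit
5: hit
9: fault, evict 4, frames (6 5 9)
2: fault, evict 6, frames (5 9 2)
9: hit
5: hit
4: fault, evict 5, frames (9 2 4)
5: fault, evict 9, frames (2 4 5)
6: fault, evict 2, frames (4 5 6)
5: hit
2: fault, evict 4, frames (5 6 2)
6: hit

{2, 5, 6}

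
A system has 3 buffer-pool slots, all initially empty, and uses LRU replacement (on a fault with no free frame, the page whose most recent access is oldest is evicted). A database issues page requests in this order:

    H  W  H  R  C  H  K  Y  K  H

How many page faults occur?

H -> fault, frames [H]
W -> fault, frames [H, W]
H -> hit
R -> fault, frames [W, H, R]
C -> fault, evict W, frames [H, R, C]
H -> hit
K -> fault, evict R, frames [C, H, K]
Y -> fault, evict C, frames [H, K, Y]
K -> hit
H -> hit
Page faults: 6.

6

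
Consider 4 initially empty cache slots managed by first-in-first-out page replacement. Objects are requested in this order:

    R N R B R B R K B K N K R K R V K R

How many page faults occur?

6

R -> fault, frames [R]
N -> fault, frames [R, N]
R -> hit
B -> fault, frames [R, N, B]
R -> hit
B -> hit
R -> hit
K -> fault, frames [R, N, B, K]
B -> hit
K -> hit
N -> hit
K -> hit
R -> hit
K -> hit
R -> hit
V -> fault, evict R, frames [N, B, K, V]
K -> hit
R -> fault, evict N, frames [B, K, V, R]
Page faults: 6.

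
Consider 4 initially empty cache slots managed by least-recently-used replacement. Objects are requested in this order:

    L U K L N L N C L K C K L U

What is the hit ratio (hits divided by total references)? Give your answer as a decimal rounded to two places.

0.57

L → fault, frames [L]
U → fault, frames [L, U]
K → fault, frames [L, U, K]
L → hit
N → fault, frames [U, K, L, N]
L → hit
N → hit
C → fault, evict U, frames [K, L, N, C]
L → hit
K → hit
C → hit
K → hit
L → hit
U → fault, evict N, frames [C, K, L, U]
Hits: 8 of 14 references → 8/14 = 0.5714.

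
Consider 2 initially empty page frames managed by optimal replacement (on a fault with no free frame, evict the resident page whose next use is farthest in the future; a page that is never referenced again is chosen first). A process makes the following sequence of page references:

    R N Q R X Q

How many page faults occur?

4

R -> fault, frames {R}
N -> fault, frames {R,N}
Q -> fault, evict N, frames {R,Q}
R -> hit
X -> fault, evict R, frames {Q,X}
Q -> hit
Page faults: 4.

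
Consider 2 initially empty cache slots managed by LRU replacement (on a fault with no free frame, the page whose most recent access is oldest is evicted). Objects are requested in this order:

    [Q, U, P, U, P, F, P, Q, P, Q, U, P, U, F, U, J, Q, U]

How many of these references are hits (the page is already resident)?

7

Q: miss, frames (Q)
U: miss, frames (Q U)
P: miss, evict Q, frames (U P)
U: hit
P: hit
F: miss, evict U, frames (P F)
P: hit
Q: miss, evict F, frames (P Q)
P: hit
Q: hit
U: miss, evict P, frames (Q U)
P: miss, evict Q, frames (U P)
U: hit
F: miss, evict P, frames (U F)
U: hit
J: miss, evict F, frames (U J)
Q: miss, evict U, frames (J Q)
U: miss, evict J, frames (Q U)
Hits: 7.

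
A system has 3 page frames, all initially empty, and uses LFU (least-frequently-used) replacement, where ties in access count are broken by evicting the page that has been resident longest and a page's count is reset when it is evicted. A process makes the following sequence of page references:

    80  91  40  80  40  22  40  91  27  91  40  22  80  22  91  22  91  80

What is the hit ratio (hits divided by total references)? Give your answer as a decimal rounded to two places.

0.39

80 → fault, frames (80)
91 → fault, frames (80 91)
40 → fault, frames (80 91 40)
80 → hit
40 → hit
22 → fault, evict 91, frames (80 40 22)
40 → hit
91 → fault, evict 22, frames (80 40 91)
27 → fault, evict 91, frames (80 40 27)
91 → fault, evict 27, frames (80 40 91)
40 → hit
22 → fault, evict 91, frames (80 40 22)
80 → hit
22 → hit
91 → fault, evict 22, frames (80 40 91)
22 → fault, evict 91, frames (80 40 22)
91 → fault, evict 22, frames (80 40 91)
80 → hit
Hits: 7 of 18 references → 7/18 = 0.3889.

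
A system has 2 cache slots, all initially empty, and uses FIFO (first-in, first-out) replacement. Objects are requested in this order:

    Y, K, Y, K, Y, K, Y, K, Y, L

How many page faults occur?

Y -> fault, frames [Y]
K -> fault, frames [Y, K]
Y -> hit
K -> hit
Y -> hit
K -> hit
Y -> hit
K -> hit
Y -> hit
L -> fault, evict Y, frames [K, L]
Page faults: 3.

3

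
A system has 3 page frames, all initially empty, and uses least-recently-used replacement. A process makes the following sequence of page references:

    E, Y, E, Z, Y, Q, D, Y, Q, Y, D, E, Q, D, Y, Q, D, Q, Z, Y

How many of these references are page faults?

E -> fault, frames [E]
Y -> fault, frames [E, Y]
E -> hit
Z -> fault, frames [Y, E, Z]
Y -> hit
Q -> fault, evict E, frames [Z, Y, Q]
D -> fault, evict Z, frames [Y, Q, D]
Y -> hit
Q -> hit
Y -> hit
D -> hit
E -> fault, evict Q, frames [Y, D, E]
Q -> fault, evict Y, frames [D, E, Q]
D -> hit
Y -> fault, evict E, frames [Q, D, Y]
Q -> hit
D -> hit
Q -> hit
Z -> fault, evict Y, frames [D, Q, Z]
Y -> fault, evict D, frames [Q, Z, Y]
Page faults: 10.

10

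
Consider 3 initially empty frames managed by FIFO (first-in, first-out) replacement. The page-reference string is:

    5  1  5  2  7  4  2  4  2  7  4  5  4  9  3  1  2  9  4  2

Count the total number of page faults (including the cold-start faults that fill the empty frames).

12

5 → fault, frames {5}
1 → fault, frames {5,1}
5 → hit
2 → fault, frames {5,1,2}
7 → fault, evict 5, frames {1,2,7}
4 → fault, evict 1, frames {2,7,4}
2 → hit
4 → hit
2 → hit
7 → hit
4 → hit
5 → fault, evict 2, frames {7,4,5}
4 → hit
9 → fault, evict 7, frames {4,5,9}
3 → fault, evict 4, frames {5,9,3}
1 → fault, evict 5, frames {9,3,1}
2 → fault, evict 9, frames {3,1,2}
9 → fault, evict 3, frames {1,2,9}
4 → fault, evict 1, frames {2,9,4}
2 → hit
Page faults: 12.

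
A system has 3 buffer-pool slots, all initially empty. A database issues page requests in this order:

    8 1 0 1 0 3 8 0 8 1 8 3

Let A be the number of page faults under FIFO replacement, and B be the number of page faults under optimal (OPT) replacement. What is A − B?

1

Under FIFO: F F F . . F F . . F . . → 6 faults.
Under OPT: F F F . . F . . . F . . → 5 faults.
A − B = 6 − 5 = 1.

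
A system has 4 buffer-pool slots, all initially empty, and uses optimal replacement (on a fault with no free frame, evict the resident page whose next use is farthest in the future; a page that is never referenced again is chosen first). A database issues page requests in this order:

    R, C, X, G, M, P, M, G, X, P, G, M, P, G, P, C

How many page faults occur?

R: fault, frames (R)
C: fault, frames (R C)
X: fault, frames (R C X)
G: fault, frames (R C X G)
M: fault, evict R, frames (C X G M)
P: fault, evict C, frames (X G M P)
M: hit
G: hit
X: hit
P: hit
G: hit
M: hit
P: hit
G: hit
P: hit
C: fault, evict P, frames (X G M C)
Page faults: 7.

7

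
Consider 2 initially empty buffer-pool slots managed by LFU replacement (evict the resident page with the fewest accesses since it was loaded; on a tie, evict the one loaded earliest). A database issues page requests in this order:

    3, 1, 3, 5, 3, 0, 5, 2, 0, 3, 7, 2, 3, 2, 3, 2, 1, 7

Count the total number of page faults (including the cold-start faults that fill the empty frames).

3 → miss, frames {3}
1 → miss, frames {3,1}
3 → hit
5 → miss, evict 1, frames {3,5}
3 → hit
0 → miss, evict 5, frames {3,0}
5 → miss, evict 0, frames {3,5}
2 → miss, evict 5, frames {3,2}
0 → miss, evict 2, frames {3,0}
3 → hit
7 → miss, evict 0, frames {3,7}
2 → miss, evict 7, frames {3,2}
3 → hit
2 → hit
3 → hit
2 → hit
1 → miss, evict 2, frames {3,1}
7 → miss, evict 1, frames {3,7}
Page faults: 11.

11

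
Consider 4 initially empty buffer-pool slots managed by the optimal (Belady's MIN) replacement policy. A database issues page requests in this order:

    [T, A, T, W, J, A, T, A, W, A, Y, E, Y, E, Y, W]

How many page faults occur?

T -> miss, frames (T)
A -> miss, frames (T A)
T -> hit
W -> miss, frames (T A W)
J -> miss, frames (T A W J)
A -> hit
T -> hit
A -> hit
W -> hit
A -> hit
Y -> miss, evict J, frames (T A W Y)
E -> miss, evict A, frames (T W Y E)
Y -> hit
E -> hit
Y -> hit
W -> hit
Page faults: 6.

6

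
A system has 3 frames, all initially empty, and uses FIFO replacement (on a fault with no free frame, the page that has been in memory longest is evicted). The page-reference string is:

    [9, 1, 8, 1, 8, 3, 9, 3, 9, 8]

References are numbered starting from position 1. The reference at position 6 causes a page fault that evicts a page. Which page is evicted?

9

pos 1: 9: fault, frames [9]
pos 2: 1: fault, frames [9, 1]
pos 3: 8: fault, frames [9, 1, 8]
pos 4: 1: hit
pos 5: 8: hit
pos 6: 3: fault, evict 9, frames [1, 8, 3]
At position 6, page 9 is evicted.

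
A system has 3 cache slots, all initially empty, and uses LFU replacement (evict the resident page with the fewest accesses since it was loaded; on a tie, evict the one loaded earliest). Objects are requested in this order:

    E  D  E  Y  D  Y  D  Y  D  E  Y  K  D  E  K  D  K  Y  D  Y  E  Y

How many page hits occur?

E: fault, frames {E}
D: fault, frames {E,D}
E: hit
Y: fault, frames {E,D,Y}
D: hit
Y: hit
D: hit
Y: hit
D: hit
E: hit
Y: hit
K: fault, evict E, frames {D,Y,K}
D: hit
E: fault, evict K, frames {D,Y,E}
K: fault, evict E, frames {D,Y,K}
D: hit
K: hit
Y: hit
D: hit
Y: hit
E: fault, evict K, frames {D,Y,E}
Y: hit
Hits: 15.

15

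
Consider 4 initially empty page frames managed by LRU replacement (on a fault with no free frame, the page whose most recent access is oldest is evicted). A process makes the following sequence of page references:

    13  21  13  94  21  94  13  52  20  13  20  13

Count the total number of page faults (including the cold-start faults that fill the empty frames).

13 → fault, frames {13}
21 → fault, frames {13,21}
13 → hit
94 → fault, frames {21,13,94}
21 → hit
94 → hit
13 → hit
52 → fault, frames {21,94,13,52}
20 → fault, evict 21, frames {94,13,52,20}
13 → hit
20 → hit
13 → hit
Page faults: 5.

5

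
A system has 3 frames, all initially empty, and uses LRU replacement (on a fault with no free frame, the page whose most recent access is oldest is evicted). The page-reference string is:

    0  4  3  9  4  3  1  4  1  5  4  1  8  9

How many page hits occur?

0: miss, frames (0)
4: miss, frames (0 4)
3: miss, frames (0 4 3)
9: miss, evict 0, frames (4 3 9)
4: hit
3: hit
1: miss, evict 9, frames (4 3 1)
4: hit
1: hit
5: miss, evict 3, frames (4 1 5)
4: hit
1: hit
8: miss, evict 5, frames (4 1 8)
9: miss, evict 4, frames (1 8 9)
Hits: 6.

6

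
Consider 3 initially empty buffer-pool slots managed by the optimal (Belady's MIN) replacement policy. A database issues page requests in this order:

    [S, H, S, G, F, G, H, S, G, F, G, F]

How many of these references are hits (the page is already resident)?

S: miss, frames [S]
H: miss, frames [S, H]
S: hit
G: miss, frames [S, H, G]
F: miss, evict S, frames [H, G, F]
G: hit
H: hit
S: miss, evict H, frames [G, F, S]
G: hit
F: hit
G: hit
F: hit
Hits: 7.

7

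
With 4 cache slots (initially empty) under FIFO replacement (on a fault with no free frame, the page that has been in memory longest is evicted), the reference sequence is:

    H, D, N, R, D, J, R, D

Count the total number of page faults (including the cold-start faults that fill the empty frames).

H → miss, frames {H}
D → miss, frames {H,D}
N → miss, frames {H,D,N}
R → miss, frames {H,D,N,R}
D → hit
J → miss, evict H, frames {D,N,R,J}
R → hit
D → hit
Page faults: 5.

5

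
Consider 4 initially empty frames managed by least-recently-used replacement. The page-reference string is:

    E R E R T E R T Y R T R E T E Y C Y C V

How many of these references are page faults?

6

E -> miss, frames (E)
R -> miss, frames (E R)
E -> hit
R -> hit
T -> miss, frames (E R T)
E -> hit
R -> hit
T -> hit
Y -> miss, frames (E R T Y)
R -> hit
T -> hit
R -> hit
E -> hit
T -> hit
E -> hit
Y -> hit
C -> miss, evict R, frames (T E Y C)
Y -> hit
C -> hit
V -> miss, evict T, frames (E Y C V)
Page faults: 6.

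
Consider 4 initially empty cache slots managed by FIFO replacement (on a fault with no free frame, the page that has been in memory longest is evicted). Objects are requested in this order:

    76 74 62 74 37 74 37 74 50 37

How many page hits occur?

76 -> fault, frames [76]
74 -> fault, frames [76, 74]
62 -> fault, frames [76, 74, 62]
74 -> hit
37 -> fault, frames [76, 74, 62, 37]
74 -> hit
37 -> hit
74 -> hit
50 -> fault, evict 76, frames [74, 62, 37, 50]
37 -> hit
Hits: 5.

5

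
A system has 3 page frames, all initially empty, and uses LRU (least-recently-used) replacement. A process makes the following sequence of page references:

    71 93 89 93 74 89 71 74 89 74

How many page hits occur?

5

71: miss, frames [71]
93: miss, frames [71, 93]
89: miss, frames [71, 93, 89]
93: hit
74: miss, evict 71, frames [89, 93, 74]
89: hit
71: miss, evict 93, frames [74, 89, 71]
74: hit
89: hit
74: hit
Hits: 5.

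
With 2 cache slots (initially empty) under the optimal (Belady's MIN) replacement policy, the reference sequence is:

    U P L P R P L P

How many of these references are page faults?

5

U -> miss, frames {U}
P -> miss, frames {U,P}
L -> miss, evict U, frames {P,L}
P -> hit
R -> miss, evict L, frames {P,R}
P -> hit
L -> miss, evict R, frames {P,L}
P -> hit
Page faults: 5.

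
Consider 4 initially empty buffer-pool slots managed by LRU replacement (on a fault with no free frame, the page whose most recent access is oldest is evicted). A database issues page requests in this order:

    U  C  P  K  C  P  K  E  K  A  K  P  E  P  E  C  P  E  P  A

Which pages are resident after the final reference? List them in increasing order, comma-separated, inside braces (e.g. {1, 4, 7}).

{A, C, E, P}

U: fault, frames (U)
C: fault, frames (U C)
P: fault, frames (U C P)
K: fault, frames (U C P K)
C: hit
P: hit
K: hit
E: fault, evict U, frames (C P K E)
K: hit
A: fault, evict C, frames (P E K A)
K: hit
P: hit
E: hit
P: hit
E: hit
C: fault, evict A, frames (K P E C)
P: hit
E: hit
P: hit
A: fault, evict K, frames (C E P A)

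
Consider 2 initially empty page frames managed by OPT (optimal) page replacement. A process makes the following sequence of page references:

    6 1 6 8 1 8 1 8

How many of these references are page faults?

6: miss, frames [6]
1: miss, frames [6, 1]
6: hit
8: miss, evict 6, frames [1, 8]
1: hit
8: hit
1: hit
8: hit
Page faults: 3.

3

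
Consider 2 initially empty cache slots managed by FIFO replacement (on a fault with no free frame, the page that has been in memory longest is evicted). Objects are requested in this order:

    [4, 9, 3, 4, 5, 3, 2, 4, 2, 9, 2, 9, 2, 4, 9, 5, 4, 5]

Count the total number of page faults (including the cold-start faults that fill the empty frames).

4 → fault, frames (4)
9 → fault, frames (4 9)
3 → fault, evict 4, frames (9 3)
4 → fault, evict 9, frames (3 4)
5 → fault, evict 3, frames (4 5)
3 → fault, evict 4, frames (5 3)
2 → fault, evict 5, frames (3 2)
4 → fault, evict 3, frames (2 4)
2 → hit
9 → fault, evict 2, frames (4 9)
2 → fault, evict 4, frames (9 2)
9 → hit
2 → hit
4 → fault, evict 9, frames (2 4)
9 → fault, evict 2, frames (4 9)
5 → fault, evict 4, frames (9 5)
4 → fault, evict 9, frames (5 4)
5 → hit
Page faults: 14.

14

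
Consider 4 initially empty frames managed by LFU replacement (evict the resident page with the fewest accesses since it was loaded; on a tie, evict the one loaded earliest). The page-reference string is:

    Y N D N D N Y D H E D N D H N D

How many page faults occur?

6

Y → miss, frames [Y]
N → miss, frames [Y, N]
D → miss, frames [Y, N, D]
N → hit
D → hit
N → hit
Y → hit
D → hit
H → miss, frames [Y, N, D, H]
E → miss, evict H, frames [Y, N, D, E]
D → hit
N → hit
D → hit
H → miss, evict E, frames [Y, N, D, H]
N → hit
D → hit
Page faults: 6.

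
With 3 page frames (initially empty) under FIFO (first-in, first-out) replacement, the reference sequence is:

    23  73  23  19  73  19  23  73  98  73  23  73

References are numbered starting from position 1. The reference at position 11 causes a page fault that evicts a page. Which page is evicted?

pos 1: 23: fault, frames (23)
pos 2: 73: fault, frames (23 73)
pos 3: 23: hit
pos 4: 19: fault, frames (23 73 19)
pos 5: 73: hit
pos 6: 19: hit
pos 7: 23: hit
pos 8: 73: hit
pos 9: 98: fault, evict 23, frames (73 19 98)
pos 10: 73: hit
pos 11: 23: fault, evict 73, frames (19 98 23)
At position 11, page 73 is evicted.

73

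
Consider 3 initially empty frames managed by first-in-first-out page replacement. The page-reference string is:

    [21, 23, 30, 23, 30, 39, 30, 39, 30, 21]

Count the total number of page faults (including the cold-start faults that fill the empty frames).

21 → miss, frames (21)
23 → miss, frames (21 23)
30 → miss, frames (21 23 30)
23 → hit
30 → hit
39 → miss, evict 21, frames (23 30 39)
30 → hit
39 → hit
30 → hit
21 → miss, evict 23, frames (30 39 21)
Page faults: 5.

5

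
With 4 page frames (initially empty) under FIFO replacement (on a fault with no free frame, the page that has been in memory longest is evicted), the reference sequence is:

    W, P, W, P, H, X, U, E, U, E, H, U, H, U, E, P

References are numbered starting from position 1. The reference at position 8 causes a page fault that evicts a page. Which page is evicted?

pos 1: W -> miss, frames (W)
pos 2: P -> miss, frames (W P)
pos 3: W -> hit
pos 4: P -> hit
pos 5: H -> miss, frames (W P H)
pos 6: X -> miss, frames (W P H X)
pos 7: U -> miss, evict W, frames (P H X U)
pos 8: E -> miss, evict P, frames (H X U E)
At position 8, page P is evicted.

P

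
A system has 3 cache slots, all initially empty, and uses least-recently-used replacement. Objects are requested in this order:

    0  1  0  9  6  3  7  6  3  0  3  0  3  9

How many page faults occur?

8

0: miss, frames [0]
1: miss, frames [0, 1]
0: hit
9: miss, frames [1, 0, 9]
6: miss, evict 1, frames [0, 9, 6]
3: miss, evict 0, frames [9, 6, 3]
7: miss, evict 9, frames [6, 3, 7]
6: hit
3: hit
0: miss, evict 7, frames [6, 3, 0]
3: hit
0: hit
3: hit
9: miss, evict 6, frames [0, 3, 9]
Page faults: 8.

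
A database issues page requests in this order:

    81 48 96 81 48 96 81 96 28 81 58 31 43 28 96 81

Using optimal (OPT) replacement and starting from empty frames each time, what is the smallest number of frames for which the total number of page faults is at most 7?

f=1: 16 faults
f=2: 11 faults
f=3: 8 faults
f=4: 7 faults
f=5: 7 faults
f=6: 7 faults
f=7: 7 faults
Smallest f with faults ≤ 7 is 4.

4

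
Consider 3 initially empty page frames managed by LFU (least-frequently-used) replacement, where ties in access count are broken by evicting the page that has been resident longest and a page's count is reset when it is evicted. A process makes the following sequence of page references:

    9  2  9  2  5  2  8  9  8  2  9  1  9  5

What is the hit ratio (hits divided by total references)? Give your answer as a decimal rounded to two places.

0.57

9 → fault, frames {9}
2 → fault, frames {9,2}
9 → hit
2 → hit
5 → fault, frames {9,2,5}
2 → hit
8 → fault, evict 5, frames {9,2,8}
9 → hit
8 → hit
2 → hit
9 → hit
1 → fault, evict 8, frames {9,2,1}
9 → hit
5 → fault, evict 1, frames {9,2,5}
Hits: 8 of 14 references → 8/14 = 0.5714.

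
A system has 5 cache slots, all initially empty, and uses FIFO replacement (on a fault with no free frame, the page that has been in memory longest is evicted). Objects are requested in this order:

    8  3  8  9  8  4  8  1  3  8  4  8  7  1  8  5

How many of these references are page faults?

8

8 → fault, frames (8)
3 → fault, frames (8 3)
8 → hit
9 → fault, frames (8 3 9)
8 → hit
4 → fault, frames (8 3 9 4)
8 → hit
1 → fault, frames (8 3 9 4 1)
3 → hit
8 → hit
4 → hit
8 → hit
7 → fault, evict 8, frames (3 9 4 1 7)
1 → hit
8 → fault, evict 3, frames (9 4 1 7 8)
5 → fault, evict 9, frames (4 1 7 8 5)
Page faults: 8.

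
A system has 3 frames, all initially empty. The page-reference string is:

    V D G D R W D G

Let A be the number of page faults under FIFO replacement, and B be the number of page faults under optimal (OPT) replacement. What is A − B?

Under FIFO: F F F . F F F F → 7 faults.
Under OPT: F F F . F F . . → 5 faults.
A − B = 7 − 5 = 2.

2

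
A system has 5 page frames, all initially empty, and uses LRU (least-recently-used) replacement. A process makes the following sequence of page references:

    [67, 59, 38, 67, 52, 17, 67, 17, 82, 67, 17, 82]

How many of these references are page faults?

6

67 → fault, frames [67]
59 → fault, frames [67, 59]
38 → fault, frames [67, 59, 38]
67 → hit
52 → fault, frames [59, 38, 67, 52]
17 → fault, frames [59, 38, 67, 52, 17]
67 → hit
17 → hit
82 → fault, evict 59, frames [38, 52, 67, 17, 82]
67 → hit
17 → hit
82 → hit
Page faults: 6.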